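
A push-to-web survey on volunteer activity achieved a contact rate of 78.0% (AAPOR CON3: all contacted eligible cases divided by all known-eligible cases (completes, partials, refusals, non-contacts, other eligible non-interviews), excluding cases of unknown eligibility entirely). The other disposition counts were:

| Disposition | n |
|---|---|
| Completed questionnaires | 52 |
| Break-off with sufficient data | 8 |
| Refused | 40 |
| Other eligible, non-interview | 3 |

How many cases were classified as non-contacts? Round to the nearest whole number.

29

Top → 52 + 8 + 40 + 3 = 103
CON3 = 103 / D = 0.780
D = 103 / 0.780 = 132.1
Rest of base = 103
non-contacts = 132.1 − 103 ≈ 29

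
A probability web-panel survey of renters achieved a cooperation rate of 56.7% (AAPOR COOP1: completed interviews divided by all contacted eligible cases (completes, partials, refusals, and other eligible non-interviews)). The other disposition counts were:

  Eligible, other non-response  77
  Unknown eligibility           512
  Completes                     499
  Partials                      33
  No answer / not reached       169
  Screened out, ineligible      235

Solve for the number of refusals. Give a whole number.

COOP1 = 499 / D = 0.567
D = 499 / 0.567 = 880.1
Other denominator terms total 609
refusals = 880.1 − 609 ≈ 271

271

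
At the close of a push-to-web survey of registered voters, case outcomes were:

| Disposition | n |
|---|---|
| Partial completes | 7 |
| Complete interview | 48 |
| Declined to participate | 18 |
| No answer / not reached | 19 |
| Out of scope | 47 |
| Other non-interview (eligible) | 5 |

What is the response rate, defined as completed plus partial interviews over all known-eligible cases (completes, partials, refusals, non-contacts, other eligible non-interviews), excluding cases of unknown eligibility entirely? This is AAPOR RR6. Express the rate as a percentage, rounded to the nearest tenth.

56.7%

Numerator → 48 + 7 = 55
Denominator → 48 + 7 + 18 + 19 + 5 = 97
RR6 = 55 / 97 = 0.5670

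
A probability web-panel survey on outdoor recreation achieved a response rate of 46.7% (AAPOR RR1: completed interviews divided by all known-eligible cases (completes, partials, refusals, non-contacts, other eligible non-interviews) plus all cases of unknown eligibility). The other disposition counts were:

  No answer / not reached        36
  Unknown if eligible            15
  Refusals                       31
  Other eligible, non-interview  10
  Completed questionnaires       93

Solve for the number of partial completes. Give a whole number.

RR1 = 93 / D = 0.467
D = 93 / 0.467 = 199.1
Rest of base = 185
partial completes = 199.1 − 185 ≈ 14

14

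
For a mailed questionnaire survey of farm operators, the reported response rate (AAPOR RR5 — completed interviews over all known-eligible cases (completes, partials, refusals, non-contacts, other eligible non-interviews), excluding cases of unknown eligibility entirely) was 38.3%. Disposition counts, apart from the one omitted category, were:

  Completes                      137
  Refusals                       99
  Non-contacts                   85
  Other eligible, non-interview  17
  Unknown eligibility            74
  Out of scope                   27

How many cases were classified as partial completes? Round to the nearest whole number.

RR5 = 137 / D = 0.383
D = 137 / 0.383 = 357.7
Rest of base = 338
partial completes = 357.7 − 338 ≈ 20

20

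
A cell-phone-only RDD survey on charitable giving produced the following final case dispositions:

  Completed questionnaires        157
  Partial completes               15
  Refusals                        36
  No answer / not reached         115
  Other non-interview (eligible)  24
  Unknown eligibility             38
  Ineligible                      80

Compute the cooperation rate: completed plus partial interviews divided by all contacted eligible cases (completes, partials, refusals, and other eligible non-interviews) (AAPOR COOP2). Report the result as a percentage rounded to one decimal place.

Num = 157 + 15 = 172
Denominator = 157 + 15 + 36 + 24 = 232
COOP2 = 172 / 232 = 0.7414

74.1%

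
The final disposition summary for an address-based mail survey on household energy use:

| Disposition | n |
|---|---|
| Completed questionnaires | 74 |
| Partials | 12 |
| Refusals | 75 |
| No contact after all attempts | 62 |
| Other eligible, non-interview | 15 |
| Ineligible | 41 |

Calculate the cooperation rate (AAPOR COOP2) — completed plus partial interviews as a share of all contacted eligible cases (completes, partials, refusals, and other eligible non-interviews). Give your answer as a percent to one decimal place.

Top: 74 + 12 = 86
Base: 74 + 12 + 75 + 15 = 176
COOP2 = 86 / 176 = 0.4886

48.9%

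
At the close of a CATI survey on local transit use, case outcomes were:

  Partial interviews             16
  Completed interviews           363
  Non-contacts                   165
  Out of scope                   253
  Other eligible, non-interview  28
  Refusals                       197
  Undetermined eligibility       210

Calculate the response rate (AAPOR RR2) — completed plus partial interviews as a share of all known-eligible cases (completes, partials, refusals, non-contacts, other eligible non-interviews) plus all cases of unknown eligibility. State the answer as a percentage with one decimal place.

Top = 363 + 16 = 379
Base = 363 + 16 + 197 + 165 + 28 + 210 = 979
RR2 = 379 / 979 = 0.3871

38.7%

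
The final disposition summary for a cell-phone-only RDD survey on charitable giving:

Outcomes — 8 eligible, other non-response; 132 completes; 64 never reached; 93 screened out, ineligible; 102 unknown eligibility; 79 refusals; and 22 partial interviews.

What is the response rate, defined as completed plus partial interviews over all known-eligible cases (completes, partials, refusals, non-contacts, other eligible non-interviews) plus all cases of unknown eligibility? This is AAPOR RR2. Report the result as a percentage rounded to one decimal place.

37.8%

Top = 132 + 22 = 154
Base = 132 + 22 + 79 + 64 + 8 + 102 = 407
RR2 = 154 / 407 = 0.3784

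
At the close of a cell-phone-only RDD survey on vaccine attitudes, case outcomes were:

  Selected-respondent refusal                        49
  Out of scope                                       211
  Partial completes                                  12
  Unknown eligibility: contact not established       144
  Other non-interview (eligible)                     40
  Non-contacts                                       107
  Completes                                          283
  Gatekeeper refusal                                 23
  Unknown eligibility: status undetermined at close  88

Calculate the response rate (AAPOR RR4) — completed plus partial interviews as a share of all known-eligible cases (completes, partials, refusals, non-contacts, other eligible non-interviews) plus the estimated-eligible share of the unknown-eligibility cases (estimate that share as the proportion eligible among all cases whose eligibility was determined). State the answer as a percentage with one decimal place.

43.5%

Refusals = 23 + 49 = 72
Unknown if eligible = 144 + 88 = 232
Top → 283 + 12 = 295
Known eligible → 283 + 12 + 72 + 107 + 40 = 514
e = 514 / (514 + 211) = 514 / 725 = 0.7090
Eligible share of unknowns → 0.7090 × 232 = 164.49
Denom → 514 + 164.49 = 678.49
RR4 = 295 / 678.49 = 0.4348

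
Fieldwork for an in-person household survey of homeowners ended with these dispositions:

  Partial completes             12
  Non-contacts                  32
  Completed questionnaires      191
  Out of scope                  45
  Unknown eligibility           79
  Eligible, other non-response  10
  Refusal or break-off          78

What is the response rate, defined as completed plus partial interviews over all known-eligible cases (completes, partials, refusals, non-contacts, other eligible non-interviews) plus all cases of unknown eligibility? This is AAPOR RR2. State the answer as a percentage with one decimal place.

50.5%

Num: 191 + 12 = 203
Base: 191 + 12 + 78 + 32 + 10 + 79 = 402
RR2 = 203 / 402 = 0.5050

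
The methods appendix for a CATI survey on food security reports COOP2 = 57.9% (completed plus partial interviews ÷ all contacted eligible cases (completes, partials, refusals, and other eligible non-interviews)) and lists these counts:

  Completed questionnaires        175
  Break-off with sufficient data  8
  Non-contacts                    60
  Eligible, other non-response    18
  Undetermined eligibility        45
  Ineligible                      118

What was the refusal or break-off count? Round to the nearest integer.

Num = 175 + 8 = 183
COOP2 = 183 / D = 0.579
D = 183 / 0.579 = 316.1
Remaining denominator categories sum to 201
refusal or break-off = 316.1 − 201 ≈ 115

115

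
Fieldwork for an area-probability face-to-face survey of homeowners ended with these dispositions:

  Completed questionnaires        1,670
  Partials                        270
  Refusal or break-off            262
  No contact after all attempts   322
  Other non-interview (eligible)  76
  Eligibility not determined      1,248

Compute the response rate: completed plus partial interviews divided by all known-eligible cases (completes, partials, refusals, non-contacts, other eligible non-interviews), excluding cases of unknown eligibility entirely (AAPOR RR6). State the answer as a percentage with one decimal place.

74.6%

Numerator → 1670 + 270 = 1940
Denom → 1670 + 270 + 262 + 322 + 76 = 2600
RR6 = 1940 / 2600 = 0.7462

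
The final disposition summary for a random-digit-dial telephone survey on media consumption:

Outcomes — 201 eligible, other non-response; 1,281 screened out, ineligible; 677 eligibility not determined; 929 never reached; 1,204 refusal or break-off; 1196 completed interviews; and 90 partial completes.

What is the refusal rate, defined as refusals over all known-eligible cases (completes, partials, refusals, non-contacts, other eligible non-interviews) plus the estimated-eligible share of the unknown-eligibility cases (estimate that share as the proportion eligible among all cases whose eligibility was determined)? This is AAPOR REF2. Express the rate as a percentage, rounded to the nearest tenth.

29.2%

Num: 1204
Eligible (known): 1196 + 90 + 1204 + 929 + 201 = 3620
e = 3620 / (3620 + 1281) = 3620 / 4901 = 0.7386
Eligible share of unknowns: 0.7386 × 677 = 500.03
Base: 3620 + 500.03 = 4120.03
REF2 = 1204 / 4120.03 = 0.2922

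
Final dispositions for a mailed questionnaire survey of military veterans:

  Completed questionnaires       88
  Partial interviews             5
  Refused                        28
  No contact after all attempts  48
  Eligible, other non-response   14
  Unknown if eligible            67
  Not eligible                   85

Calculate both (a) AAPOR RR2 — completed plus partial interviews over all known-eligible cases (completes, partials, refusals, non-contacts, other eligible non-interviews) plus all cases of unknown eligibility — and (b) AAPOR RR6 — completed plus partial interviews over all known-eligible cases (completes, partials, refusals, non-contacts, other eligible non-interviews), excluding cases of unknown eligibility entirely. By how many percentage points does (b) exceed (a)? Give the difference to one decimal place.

13.6

Top = 88 + 5 = 93
Denom = 88 + 5 + 28 + 48 + 14 + 67 = 250
RR2 = 93 / 250 = 0.3720
Denom = 88 + 5 + 28 + 48 + 14 = 183
RR6 = 93 / 183 = 0.5082
Difference = 50.82 − 37.20 = 13.62 percentage points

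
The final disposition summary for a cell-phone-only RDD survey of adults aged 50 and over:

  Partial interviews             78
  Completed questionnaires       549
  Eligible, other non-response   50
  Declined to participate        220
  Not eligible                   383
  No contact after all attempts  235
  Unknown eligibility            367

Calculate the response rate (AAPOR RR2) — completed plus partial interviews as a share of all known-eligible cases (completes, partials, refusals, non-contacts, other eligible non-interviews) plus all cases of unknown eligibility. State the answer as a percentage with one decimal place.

Numerator = 549 + 78 = 627
Denom = 549 + 78 + 220 + 235 + 50 + 367 = 1499
RR2 = 627 / 1499 = 0.4183

41.8%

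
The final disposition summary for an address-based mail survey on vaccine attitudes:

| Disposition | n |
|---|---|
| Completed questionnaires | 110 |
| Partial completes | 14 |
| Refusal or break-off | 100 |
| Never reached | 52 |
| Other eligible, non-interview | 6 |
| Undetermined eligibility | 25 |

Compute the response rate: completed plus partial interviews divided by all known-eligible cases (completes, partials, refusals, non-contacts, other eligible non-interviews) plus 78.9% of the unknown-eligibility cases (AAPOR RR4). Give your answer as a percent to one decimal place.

41.1%

Numerator: 110 + 14 = 124
Known eligible: 110 + 14 + 100 + 52 + 6 = 282
e × U: 0.7890 × 25 = 19.73
Base: 282 + 19.73 = 301.73
RR4 = 124 / 301.73 = 0.4110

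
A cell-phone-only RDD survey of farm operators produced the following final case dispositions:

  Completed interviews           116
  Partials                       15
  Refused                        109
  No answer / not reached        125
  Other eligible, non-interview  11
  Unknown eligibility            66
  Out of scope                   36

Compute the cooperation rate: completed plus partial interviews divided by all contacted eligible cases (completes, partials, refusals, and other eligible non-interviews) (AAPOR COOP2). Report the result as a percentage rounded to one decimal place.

Top = 116 + 15 = 131
Base = 116 + 15 + 109 + 11 = 251
COOP2 = 131 / 251 = 0.5219

52.2%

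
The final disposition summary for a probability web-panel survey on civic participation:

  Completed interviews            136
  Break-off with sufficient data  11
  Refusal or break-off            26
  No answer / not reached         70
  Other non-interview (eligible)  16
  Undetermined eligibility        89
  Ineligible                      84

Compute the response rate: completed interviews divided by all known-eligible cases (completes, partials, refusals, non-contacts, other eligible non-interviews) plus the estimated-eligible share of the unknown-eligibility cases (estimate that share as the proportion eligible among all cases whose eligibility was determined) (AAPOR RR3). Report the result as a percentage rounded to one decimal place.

Numerator = 136
Known eligible = 136 + 11 + 26 + 70 + 16 = 259
e = 259 / (259 + 84) = 259 / 343 = 0.7551
Eligible share of unknowns = 0.7551 × 89 = 67.20
Denom = 259 + 67.20 = 326.20
RR3 = 136 / 326.20 = 0.4169

41.7%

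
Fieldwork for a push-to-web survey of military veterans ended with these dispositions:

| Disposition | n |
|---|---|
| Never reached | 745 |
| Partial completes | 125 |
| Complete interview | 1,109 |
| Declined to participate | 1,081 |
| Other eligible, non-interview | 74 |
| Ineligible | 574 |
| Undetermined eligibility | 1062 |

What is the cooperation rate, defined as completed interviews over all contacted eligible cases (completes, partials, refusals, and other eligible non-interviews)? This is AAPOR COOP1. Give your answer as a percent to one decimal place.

46.4%

Top = 1109
Base = 1109 + 125 + 1081 + 74 = 2389
COOP1 = 1109 / 2389 = 0.4642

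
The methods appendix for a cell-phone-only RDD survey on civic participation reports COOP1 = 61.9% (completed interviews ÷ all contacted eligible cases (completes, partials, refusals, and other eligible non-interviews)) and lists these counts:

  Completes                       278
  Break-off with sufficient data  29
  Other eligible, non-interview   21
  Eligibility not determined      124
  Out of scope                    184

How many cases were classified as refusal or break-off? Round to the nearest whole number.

121

COOP1 = 278 / D = 0.619
D = 278 / 0.619 = 449.1
Other denominator terms total 328
refusal or break-off = 449.1 − 328 ≈ 121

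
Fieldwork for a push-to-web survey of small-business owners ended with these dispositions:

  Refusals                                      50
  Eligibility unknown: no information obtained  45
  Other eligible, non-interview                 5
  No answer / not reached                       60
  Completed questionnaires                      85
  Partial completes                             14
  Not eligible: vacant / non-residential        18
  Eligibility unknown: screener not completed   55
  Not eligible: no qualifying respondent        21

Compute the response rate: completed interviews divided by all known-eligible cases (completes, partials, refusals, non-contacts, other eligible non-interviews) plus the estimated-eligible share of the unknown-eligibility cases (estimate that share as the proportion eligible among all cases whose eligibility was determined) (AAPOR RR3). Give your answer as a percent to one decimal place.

Unknown if eligible = 55 + 45 = 100
Screened out, ineligible = 21 + 18 = 39
Top → 85
Determined eligible → 85 + 14 + 50 + 60 + 5 = 214
e = 214 / (214 + 39) = 214 / 253 = 0.8458
Eligible share of unknowns → 0.8458 × 100 = 84.58
Base → 214 + 84.58 = 298.58
RR3 = 85 / 298.58 = 0.2847

28.5%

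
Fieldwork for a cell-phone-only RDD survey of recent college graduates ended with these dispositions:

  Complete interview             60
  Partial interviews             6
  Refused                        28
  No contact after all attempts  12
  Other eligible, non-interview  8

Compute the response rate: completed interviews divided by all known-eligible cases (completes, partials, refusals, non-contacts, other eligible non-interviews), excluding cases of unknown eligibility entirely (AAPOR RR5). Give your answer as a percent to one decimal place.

Top → 60
Base → 60 + 6 + 28 + 12 + 8 = 114
RR5 = 60 / 114 = 0.5263

52.6%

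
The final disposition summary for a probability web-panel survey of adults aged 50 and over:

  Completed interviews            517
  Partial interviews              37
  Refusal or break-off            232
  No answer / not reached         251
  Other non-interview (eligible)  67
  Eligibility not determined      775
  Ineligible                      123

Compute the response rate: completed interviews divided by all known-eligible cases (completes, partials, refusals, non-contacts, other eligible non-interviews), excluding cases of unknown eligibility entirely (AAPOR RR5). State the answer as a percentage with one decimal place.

46.8%

Num = 517
Base = 517 + 37 + 232 + 251 + 67 = 1104
RR5 = 517 / 1104 = 0.4683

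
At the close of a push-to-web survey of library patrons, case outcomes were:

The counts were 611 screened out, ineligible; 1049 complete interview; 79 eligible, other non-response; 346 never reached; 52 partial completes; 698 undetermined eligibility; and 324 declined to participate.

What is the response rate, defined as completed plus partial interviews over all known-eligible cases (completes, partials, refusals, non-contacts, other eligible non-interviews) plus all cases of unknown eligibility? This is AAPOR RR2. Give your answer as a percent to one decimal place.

Top: 1049 + 52 = 1101
Base: 1049 + 52 + 324 + 346 + 79 + 698 = 2548
RR2 = 1101 / 2548 = 0.4321

43.2%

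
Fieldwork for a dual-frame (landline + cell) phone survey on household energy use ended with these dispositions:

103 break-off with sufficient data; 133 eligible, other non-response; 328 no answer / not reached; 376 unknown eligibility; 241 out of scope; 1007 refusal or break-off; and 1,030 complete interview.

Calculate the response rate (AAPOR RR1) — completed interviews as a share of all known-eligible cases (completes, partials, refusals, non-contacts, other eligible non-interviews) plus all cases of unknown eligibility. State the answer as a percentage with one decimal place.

Top: 1030
Denom: 1030 + 103 + 1007 + 328 + 133 + 376 = 2977
RR1 = 1030 / 2977 = 0.3460

34.6%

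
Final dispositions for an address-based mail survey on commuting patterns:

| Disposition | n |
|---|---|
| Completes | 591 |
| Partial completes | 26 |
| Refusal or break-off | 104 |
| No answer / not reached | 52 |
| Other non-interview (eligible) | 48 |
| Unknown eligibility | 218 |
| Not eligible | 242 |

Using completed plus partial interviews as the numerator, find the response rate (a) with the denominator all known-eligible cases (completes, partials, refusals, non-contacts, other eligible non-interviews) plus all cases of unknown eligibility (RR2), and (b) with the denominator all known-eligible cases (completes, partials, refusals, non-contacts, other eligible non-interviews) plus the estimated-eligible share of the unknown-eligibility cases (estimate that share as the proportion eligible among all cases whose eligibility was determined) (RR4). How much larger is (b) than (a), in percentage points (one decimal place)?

Num → 591 + 26 = 617
Denom → 591 + 26 + 104 + 52 + 48 + 218 = 1039
RR2 = 617 / 1039 = 0.5938
Known eligible → 591 + 26 + 104 + 52 + 48 = 821
e = 821 / (821 + 242) = 821 / 1063 = 0.7723
Eligible share of unknowns → 0.7723 × 218 = 168.36
Denom → 821 + 168.36 = 989.36
RR4 = 617 / 989.36 = 0.6236
Difference = 62.36 − 59.38 = 2.98 percentage points

3.0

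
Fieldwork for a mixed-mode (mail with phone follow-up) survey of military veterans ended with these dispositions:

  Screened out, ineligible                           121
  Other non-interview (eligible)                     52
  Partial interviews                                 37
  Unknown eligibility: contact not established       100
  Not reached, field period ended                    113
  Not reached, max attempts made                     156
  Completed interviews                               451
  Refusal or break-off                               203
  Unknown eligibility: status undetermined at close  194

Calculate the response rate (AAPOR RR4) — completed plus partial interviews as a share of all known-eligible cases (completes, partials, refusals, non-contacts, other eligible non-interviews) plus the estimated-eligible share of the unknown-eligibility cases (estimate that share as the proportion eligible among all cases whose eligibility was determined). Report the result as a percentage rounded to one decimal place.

No answer / not reached = 113 + 156 = 269
Undetermined eligibility = 100 + 194 = 294
Top: 451 + 37 = 488
Known eligible: 451 + 37 + 203 + 269 + 52 = 1012
e = 1012 / (1012 + 121) = 1012 / 1133 = 0.8932
Eligible share of unknowns: 0.8932 × 294 = 262.60
Base: 1012 + 262.60 = 1274.60
RR4 = 488 / 1274.60 = 0.3829

38.3%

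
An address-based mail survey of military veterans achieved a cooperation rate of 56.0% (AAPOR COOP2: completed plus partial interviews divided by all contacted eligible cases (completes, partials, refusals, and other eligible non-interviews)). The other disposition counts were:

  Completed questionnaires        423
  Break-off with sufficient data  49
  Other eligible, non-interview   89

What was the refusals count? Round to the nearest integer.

Num: 423 + 49 = 472
COOP2 = 472 / D = 0.560
D = 472 / 0.560 = 842.9
Rest of base = 561
refusals = 842.9 − 561 ≈ 282

282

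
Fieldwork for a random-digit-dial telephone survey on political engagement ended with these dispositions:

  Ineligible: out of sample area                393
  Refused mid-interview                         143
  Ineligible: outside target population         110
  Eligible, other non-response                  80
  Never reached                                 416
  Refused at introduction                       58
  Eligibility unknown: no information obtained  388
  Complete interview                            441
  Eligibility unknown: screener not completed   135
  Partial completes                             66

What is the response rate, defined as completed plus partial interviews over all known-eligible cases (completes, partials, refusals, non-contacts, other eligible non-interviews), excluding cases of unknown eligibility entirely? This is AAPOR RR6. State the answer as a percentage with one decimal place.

42.1%

Declined to participate = 58 + 143 = 201
Eligibility not determined = 135 + 388 = 523
Ineligible = 110 + 393 = 503
Top → 441 + 66 = 507
Denom → 441 + 66 + 201 + 416 + 80 = 1204
RR6 = 507 / 1204 = 0.4211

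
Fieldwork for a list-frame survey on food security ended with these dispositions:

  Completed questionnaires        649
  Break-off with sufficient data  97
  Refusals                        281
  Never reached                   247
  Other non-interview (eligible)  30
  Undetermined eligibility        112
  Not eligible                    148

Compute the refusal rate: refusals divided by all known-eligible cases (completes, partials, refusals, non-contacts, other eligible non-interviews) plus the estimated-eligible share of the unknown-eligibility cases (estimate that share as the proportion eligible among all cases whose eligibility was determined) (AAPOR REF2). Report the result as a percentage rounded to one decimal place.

20.0%

Num: 281
Known eligible: 649 + 97 + 281 + 247 + 30 = 1304
e = 1304 / (1304 + 148) = 1304 / 1452 = 0.8981
Estimated eligible among unknowns: 0.8981 × 112 = 100.59
Base: 1304 + 100.59 = 1404.59
REF2 = 281 / 1404.59 = 0.2001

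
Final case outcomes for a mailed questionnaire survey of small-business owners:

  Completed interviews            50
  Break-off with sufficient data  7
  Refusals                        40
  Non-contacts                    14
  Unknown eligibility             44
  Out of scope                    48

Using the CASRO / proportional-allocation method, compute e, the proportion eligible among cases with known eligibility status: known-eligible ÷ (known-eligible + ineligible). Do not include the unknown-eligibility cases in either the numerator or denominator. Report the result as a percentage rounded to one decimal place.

69.8%

Eligible (known): 50 + 7 + 40 + 14 = 111
e = 111 / (111 + 48) = 111 / 159 = 0.6981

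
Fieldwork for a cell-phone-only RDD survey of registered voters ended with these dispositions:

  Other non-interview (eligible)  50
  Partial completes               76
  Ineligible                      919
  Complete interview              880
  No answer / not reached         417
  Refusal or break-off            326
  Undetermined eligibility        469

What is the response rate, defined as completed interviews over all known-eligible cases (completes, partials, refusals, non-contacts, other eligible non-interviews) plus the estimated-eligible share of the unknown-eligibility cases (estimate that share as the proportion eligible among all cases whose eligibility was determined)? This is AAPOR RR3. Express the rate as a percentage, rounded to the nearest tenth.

42.8%

Numerator → 880
Eligible (known) → 880 + 76 + 326 + 417 + 50 = 1749
e = 1749 / (1749 + 919) = 1749 / 2668 = 0.6555
e × U → 0.6555 × 469 = 307.43
Base → 1749 + 307.43 = 2056.43
RR3 = 880 / 2056.43 = 0.4279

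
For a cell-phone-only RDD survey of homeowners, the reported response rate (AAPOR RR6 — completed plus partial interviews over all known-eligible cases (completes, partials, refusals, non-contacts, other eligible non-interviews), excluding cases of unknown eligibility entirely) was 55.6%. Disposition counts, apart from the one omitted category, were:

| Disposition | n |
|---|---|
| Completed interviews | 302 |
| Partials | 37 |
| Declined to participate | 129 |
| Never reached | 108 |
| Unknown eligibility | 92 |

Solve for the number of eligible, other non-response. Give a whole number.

Numerator → 302 + 37 = 339
RR6 = 339 / D = 0.556
D = 339 / 0.556 = 609.7
Rest of base = 576
eligible, other non-response = 609.7 − 576 ≈ 34

34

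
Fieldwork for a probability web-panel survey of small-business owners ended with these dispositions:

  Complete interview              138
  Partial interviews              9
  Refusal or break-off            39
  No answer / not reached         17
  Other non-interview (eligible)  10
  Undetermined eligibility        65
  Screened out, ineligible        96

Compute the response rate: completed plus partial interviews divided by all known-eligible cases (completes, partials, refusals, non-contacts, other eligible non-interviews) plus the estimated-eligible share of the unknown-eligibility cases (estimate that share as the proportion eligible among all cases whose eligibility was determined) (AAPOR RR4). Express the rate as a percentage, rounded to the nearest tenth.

57.0%

Top: 138 + 9 = 147
Known eligible: 138 + 9 + 39 + 17 + 10 = 213
e = 213 / (213 + 96) = 213 / 309 = 0.6893
Eligible share of unknowns: 0.6893 × 65 = 44.80
Base: 213 + 44.80 = 257.80
RR4 = 147 / 257.80 = 0.5702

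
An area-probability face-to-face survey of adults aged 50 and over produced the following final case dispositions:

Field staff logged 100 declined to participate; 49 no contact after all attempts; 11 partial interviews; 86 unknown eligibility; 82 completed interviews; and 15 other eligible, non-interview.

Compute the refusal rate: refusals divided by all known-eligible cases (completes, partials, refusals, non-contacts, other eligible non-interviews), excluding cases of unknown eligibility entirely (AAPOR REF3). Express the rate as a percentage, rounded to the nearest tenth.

Num = 100
Denom = 82 + 11 + 100 + 49 + 15 = 257
REF3 = 100 / 257 = 0.3891

38.9%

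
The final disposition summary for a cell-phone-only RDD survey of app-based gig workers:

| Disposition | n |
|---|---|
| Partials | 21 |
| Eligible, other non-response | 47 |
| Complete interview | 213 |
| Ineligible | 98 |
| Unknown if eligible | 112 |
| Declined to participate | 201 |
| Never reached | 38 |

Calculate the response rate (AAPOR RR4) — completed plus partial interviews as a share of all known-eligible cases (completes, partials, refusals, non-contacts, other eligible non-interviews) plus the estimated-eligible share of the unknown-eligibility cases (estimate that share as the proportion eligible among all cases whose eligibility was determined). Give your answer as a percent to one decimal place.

Numerator: 213 + 21 = 234
Eligible (known): 213 + 21 + 201 + 38 + 47 = 520
e = 520 / (520 + 98) = 520 / 618 = 0.8414
Estimated eligible among unknowns: 0.8414 × 112 = 94.24
Denom: 520 + 94.24 = 614.24
RR4 = 234 / 614.24 = 0.3810

38.1%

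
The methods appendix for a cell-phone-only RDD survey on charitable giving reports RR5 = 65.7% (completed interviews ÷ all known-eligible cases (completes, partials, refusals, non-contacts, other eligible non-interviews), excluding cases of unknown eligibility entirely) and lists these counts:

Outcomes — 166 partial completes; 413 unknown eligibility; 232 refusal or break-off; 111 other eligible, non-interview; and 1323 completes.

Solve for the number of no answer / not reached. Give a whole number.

182

RR5 = 1323 / D = 0.657
D = 1323 / 0.657 = 2013.7
Rest of base = 1832
no answer / not reached = 2013.7 − 1832 ≈ 182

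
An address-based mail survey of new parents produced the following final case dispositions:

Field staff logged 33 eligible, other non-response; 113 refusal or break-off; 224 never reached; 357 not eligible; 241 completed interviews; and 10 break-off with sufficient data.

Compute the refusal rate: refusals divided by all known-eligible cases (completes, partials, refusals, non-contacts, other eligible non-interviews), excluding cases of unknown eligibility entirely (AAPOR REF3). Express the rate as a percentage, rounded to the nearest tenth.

Top → 113
Denom → 241 + 10 + 113 + 224 + 33 = 621
REF3 = 113 / 621 = 0.1820

18.2%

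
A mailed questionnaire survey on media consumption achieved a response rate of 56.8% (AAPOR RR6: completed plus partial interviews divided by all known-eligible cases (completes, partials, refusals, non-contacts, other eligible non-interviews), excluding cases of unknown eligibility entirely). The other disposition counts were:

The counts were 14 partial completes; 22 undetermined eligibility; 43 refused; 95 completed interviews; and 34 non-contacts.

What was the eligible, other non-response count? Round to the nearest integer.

Num = 95 + 14 = 109
RR6 = 109 / D = 0.568
D = 109 / 0.568 = 191.9
Other denominator terms total 186
eligible, other non-response = 191.9 − 186 ≈ 6

6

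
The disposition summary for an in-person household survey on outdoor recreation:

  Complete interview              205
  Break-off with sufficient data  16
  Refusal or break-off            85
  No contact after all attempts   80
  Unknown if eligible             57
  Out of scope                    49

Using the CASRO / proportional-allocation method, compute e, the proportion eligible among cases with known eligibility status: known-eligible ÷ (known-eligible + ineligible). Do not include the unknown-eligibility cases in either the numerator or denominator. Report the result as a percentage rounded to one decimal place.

Eligible (known): 205 + 16 + 85 + 80 = 386
e = 386 / (386 + 49) = 386 / 435 = 0.8874

88.7%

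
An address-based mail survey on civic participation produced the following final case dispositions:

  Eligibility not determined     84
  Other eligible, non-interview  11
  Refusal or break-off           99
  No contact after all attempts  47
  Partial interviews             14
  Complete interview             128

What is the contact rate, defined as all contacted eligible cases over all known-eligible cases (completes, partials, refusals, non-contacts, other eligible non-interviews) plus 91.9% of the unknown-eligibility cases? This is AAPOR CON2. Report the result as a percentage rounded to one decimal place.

Top → 128 + 14 + 99 + 11 = 252
Known eligible → 128 + 14 + 99 + 47 + 11 = 299
e × U → 0.9190 × 84 = 77.20
Denom → 299 + 77.20 = 376.20
CON2 = 252 / 376.20 = 0.6699

67.0%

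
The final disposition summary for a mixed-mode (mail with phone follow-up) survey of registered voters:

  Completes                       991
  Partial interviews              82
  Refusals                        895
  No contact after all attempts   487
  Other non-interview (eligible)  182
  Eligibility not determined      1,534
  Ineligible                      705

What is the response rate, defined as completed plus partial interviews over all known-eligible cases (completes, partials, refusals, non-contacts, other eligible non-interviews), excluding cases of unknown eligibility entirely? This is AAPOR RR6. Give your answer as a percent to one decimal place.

Numerator: 991 + 82 = 1073
Base: 991 + 82 + 895 + 487 + 182 = 2637
RR6 = 1073 / 2637 = 0.4069

40.7%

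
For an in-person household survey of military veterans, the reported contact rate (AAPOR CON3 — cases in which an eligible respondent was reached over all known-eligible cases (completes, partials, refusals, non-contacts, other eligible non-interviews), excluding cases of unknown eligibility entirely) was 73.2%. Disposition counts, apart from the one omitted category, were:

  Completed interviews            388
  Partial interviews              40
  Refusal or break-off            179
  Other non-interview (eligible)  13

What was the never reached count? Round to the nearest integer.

227

Top = 388 + 40 + 179 + 13 = 620
CON3 = 620 / D = 0.732
D = 620 / 0.732 = 847.0
Other denominator terms total 620
never reached = 847.0 − 620 ≈ 227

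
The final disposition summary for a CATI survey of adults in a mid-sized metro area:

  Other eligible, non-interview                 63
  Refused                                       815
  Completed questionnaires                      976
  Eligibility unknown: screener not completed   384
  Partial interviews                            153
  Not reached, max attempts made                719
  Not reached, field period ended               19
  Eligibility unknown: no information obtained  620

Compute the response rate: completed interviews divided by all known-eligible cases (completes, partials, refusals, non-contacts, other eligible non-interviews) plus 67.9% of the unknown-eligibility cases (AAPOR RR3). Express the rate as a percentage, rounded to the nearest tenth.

Non-contacts = 19 + 719 = 738
Unknown if eligible = 384 + 620 = 1004
Num: 976
Determined eligible: 976 + 153 + 815 + 738 + 63 = 2745
Estimated eligible among unknowns: 0.6790 × 1004 = 681.72
Denominator: 2745 + 681.72 = 3426.72
RR3 = 976 / 3426.72 = 0.2848

28.5%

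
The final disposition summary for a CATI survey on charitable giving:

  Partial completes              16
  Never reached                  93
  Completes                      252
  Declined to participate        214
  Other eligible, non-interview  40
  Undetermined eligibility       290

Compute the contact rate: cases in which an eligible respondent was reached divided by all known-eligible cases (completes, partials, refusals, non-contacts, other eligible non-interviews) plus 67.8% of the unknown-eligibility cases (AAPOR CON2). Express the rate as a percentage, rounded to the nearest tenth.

Top → 252 + 16 + 214 + 40 = 522
Known eligible → 252 + 16 + 214 + 93 + 40 = 615
e × U → 0.6780 × 290 = 196.62
Denominator → 615 + 196.62 = 811.62
CON2 = 522 / 811.62 = 0.6432

64.3%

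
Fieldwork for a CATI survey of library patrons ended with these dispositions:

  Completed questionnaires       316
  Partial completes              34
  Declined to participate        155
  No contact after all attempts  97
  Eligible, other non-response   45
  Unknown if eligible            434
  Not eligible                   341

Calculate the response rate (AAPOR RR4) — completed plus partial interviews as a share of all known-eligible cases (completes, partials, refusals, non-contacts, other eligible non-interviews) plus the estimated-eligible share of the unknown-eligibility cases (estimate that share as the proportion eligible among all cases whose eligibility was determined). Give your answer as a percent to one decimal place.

Numerator: 316 + 34 = 350
Known eligible: 316 + 34 + 155 + 97 + 45 = 647
e = 647 / (647 + 341) = 647 / 988 = 0.6549
Eligible share of unknowns: 0.6549 × 434 = 284.23
Base: 647 + 284.23 = 931.23
RR4 = 350 / 931.23 = 0.3758

37.6%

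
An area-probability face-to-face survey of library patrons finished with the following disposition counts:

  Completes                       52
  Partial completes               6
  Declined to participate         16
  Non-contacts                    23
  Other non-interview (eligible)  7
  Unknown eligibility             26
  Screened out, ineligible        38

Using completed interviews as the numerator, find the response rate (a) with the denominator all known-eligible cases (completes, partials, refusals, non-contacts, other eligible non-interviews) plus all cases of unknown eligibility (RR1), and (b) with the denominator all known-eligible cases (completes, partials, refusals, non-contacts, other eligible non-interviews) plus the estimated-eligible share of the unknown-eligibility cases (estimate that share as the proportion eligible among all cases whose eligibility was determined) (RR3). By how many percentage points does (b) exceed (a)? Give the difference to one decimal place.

2.3

Top → 52
Denom → 52 + 6 + 16 + 23 + 7 + 26 = 130
RR1 = 52 / 130 = 0.4000
Known eligible → 52 + 6 + 16 + 23 + 7 = 104
e = 104 / (104 + 38) = 104 / 142 = 0.7324
Estimated eligible among unknowns → 0.7324 × 26 = 19.04
Denom → 104 + 19.04 = 123.04
RR3 = 52 / 123.04 = 0.4226
Difference = 42.26 − 40.00 = 2.26 percentage points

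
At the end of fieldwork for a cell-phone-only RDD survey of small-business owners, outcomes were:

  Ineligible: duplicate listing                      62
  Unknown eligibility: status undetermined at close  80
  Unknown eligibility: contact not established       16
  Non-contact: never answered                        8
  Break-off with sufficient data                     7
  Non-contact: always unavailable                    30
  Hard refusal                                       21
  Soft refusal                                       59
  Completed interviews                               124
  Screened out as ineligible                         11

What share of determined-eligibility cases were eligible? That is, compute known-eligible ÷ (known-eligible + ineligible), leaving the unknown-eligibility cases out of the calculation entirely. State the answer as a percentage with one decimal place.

77.3%

Declined to participate = 21 + 59 = 80
No answer / not reached = 8 + 30 = 38
Undetermined eligibility = 16 + 80 = 96
Not eligible = 11 + 62 = 73
Eligible (known): 124 + 7 + 80 + 38 = 249
e = 249 / (249 + 73) = 249 / 322 = 0.7733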